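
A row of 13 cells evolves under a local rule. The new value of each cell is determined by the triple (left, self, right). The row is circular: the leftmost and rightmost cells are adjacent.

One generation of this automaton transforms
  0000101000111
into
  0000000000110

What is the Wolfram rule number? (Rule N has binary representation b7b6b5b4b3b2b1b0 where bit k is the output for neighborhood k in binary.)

136

position 11: 111 → 1  (bit 7 = 1)
position 12: 110 → 0  (bit 6 = 0)
position 5: 101 → 0  (bit 5 = 0)
position 0: 100 → 0  (bit 4 = 0)
position 10: 011 → 1  (bit 3 = 1)
position 4: 010 → 0  (bit 2 = 0)
position 3: 001 → 0  (bit 1 = 0)
position 1: 000 → 0  (bit 0 = 0)
bits b7..b0 = 10001000 = 136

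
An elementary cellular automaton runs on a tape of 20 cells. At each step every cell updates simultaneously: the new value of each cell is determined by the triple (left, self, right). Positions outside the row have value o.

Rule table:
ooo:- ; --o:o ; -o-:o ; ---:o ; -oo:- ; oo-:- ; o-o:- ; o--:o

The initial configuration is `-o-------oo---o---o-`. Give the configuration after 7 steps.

ooooooooo--ooooooooo

step 1: -oooooooo--oooooooo-
step 2: ---------oo---------
step 3: ooooooooo--ooooooooo
step 4: ---------oo---------  (repeats step 2; period 2)
step 7: ooooooooo--ooooooooo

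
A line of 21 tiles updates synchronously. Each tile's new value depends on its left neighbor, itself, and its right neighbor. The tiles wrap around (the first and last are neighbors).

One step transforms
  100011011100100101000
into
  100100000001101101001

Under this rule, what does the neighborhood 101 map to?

0

At position 6 the neighborhood is 101; the next row has 0 there.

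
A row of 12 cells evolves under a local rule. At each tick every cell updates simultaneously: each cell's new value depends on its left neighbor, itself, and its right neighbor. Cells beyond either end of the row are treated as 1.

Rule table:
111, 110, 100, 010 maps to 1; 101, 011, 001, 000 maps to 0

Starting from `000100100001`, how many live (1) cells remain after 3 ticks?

7

tick 1: 100110110000
tick 2: 110010011000
tick 3: 111011001100
count of 1: 7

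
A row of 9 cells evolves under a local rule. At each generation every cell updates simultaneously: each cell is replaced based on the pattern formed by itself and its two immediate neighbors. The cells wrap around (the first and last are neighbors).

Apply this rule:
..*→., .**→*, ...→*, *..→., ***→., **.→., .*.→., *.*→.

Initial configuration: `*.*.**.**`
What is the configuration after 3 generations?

....*..*.
***......
*...****.

*...****.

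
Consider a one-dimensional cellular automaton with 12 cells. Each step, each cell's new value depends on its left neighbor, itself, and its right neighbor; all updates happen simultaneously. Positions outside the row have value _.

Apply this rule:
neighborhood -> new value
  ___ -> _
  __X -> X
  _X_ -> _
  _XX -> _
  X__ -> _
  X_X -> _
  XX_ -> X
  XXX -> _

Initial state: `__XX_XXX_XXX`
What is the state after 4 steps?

_X_X___X___X
X_____X___X_
_____X___X__
____X___X___

____X___X___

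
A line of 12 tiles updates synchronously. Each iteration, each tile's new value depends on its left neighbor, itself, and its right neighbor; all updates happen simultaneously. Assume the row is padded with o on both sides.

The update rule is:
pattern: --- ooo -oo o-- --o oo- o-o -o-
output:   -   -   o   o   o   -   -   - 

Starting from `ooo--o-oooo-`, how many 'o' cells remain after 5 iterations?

4

---oo--o----
o-oo-oo-o--o
--o--o---ooo
oo-oo-o-oo--
---o----o-oo
count of o: 4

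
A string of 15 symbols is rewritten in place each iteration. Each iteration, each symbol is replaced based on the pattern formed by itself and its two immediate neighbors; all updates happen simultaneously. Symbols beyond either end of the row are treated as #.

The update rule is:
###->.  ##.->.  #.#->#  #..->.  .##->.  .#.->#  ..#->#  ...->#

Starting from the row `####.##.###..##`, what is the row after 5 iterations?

iteration 1: ....#..#....#..
iteration 2: .####.##.####.#
iteration 3: #....#..#....#.
iteration 4: ..####.##.#####
iteration 5: .#....#..#.....

.#....#..#.....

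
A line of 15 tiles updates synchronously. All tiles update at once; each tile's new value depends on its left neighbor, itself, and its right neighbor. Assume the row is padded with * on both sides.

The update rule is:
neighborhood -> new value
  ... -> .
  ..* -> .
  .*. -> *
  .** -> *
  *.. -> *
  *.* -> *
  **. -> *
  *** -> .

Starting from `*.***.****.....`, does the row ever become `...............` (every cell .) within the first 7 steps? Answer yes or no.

step 1: ***.***..**....
step 2: ..***.**.***...
step 3: *.*.******.**..
step 4: *****....*****.
step 5: ....**...*...**
step 6: *...***..**..*.
step 7: **..*.**.***.**
step 7 is **..*.**.***.**, still not uniform .

no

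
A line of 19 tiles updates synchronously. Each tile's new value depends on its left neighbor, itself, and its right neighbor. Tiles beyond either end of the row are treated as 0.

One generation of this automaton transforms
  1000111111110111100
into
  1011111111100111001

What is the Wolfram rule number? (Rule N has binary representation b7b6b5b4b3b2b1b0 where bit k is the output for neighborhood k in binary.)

position 5: 111 → 1  (bit 7 = 1)
position 11: 110 → 0  (bit 6 = 0)
position 12: 101 → 0  (bit 5 = 0)
position 1: 100 → 0  (bit 4 = 0)
position 4: 011 → 1  (bit 3 = 1)
position 0: 010 → 1  (bit 2 = 1)
position 3: 001 → 1  (bit 1 = 1)
position 2: 000 → 1  (bit 0 = 1)
bits b7..b0 = 10001111 = 143

143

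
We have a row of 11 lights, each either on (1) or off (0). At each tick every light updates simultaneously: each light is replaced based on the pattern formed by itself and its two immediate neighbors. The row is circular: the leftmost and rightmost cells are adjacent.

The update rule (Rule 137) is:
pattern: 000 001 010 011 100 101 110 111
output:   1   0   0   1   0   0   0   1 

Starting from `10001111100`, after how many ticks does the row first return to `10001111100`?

00101111000
10001110011
00101100011
00001001010
11100000000
11001111110
10001111100

7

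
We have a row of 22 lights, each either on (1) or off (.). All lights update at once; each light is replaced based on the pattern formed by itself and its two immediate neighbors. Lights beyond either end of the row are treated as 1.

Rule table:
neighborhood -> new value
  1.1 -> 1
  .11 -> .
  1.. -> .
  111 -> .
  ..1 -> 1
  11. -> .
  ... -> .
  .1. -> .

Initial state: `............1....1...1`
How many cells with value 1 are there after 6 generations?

6

...........1....1...1.
..........1....1...1.1
.........1....1...1.1.
........1....1...1.1.1
.......1....1...1.1.1.
......1....1...1.1.1.1
count of 1: 6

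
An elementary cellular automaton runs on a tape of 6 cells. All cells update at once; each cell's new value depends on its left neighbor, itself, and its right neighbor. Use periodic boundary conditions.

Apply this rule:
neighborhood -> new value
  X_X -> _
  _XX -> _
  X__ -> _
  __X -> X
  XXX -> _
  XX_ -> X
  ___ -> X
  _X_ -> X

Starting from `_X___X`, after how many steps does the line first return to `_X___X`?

_X_XXX
_X___X

2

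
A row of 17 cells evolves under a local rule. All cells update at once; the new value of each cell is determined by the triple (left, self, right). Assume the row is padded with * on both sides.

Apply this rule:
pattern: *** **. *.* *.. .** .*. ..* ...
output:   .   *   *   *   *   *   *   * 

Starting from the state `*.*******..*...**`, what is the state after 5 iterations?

iteration 1: ***.....********.
iteration 2: ..*******......**
iteration 3: ***.....********.  (repeats iteration 1; period 2)
iteration 5: ***.....********.

***.....********.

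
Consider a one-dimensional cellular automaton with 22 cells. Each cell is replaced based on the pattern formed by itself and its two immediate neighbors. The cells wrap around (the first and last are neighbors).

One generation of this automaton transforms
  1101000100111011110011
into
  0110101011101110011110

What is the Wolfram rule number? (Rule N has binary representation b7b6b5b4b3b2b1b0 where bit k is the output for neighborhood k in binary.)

position 0: 111 → 0  (bit 7 = 0)
position 1: 110 → 1  (bit 6 = 1)
position 2: 101 → 1  (bit 5 = 1)
position 4: 100 → 1  (bit 4 = 1)
position 10: 011 → 1  (bit 3 = 1)
position 3: 010 → 0  (bit 2 = 0)
position 6: 001 → 1  (bit 1 = 1)
position 5: 000 → 0  (bit 0 = 0)
bits b7..b0 = 01111010 = 122

122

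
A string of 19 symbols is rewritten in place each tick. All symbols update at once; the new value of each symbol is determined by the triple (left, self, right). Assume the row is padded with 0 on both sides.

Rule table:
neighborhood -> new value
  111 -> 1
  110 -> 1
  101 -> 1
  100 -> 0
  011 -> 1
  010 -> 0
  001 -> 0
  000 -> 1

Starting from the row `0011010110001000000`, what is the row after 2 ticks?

tick 1: 1011101110100011111
tick 2: 0111111111001011111

0111111111001011111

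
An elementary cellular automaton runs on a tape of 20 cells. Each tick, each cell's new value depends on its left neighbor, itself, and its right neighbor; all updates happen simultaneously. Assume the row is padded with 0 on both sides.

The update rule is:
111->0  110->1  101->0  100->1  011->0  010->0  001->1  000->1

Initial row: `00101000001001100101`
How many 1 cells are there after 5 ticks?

13

11000111110110111000
01111000010010001111
10001111101101110001
01110000100100011110
10011111011011100011
count of 1: 13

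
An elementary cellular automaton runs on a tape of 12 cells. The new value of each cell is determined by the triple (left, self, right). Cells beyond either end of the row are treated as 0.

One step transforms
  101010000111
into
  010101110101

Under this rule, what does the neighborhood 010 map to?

At position 0 the neighborhood is 010; the next row has 0 there.

0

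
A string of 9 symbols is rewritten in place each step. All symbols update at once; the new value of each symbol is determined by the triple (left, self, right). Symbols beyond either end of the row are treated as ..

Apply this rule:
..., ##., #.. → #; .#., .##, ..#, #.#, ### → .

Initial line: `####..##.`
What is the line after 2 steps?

...##..##
##..##..#

##..##..#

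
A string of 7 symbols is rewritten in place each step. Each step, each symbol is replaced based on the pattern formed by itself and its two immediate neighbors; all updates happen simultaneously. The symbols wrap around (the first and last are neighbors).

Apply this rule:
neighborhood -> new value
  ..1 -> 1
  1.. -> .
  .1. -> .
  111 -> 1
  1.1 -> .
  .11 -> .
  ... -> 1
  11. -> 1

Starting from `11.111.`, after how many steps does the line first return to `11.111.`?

step 1: .1..11.
step 2: 1..1.1.
step 3: ..1....
step 4: 11..111
step 5: 11.1.11
step 6: 11....1
step 7: 11.111.

7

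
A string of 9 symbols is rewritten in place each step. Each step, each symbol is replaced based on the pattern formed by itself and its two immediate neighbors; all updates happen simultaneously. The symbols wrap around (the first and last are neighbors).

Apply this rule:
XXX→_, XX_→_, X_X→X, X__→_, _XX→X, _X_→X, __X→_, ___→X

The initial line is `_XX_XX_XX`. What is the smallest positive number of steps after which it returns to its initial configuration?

XX_XX_XX_
X_XX_XX_X
_XX_XX_XX

3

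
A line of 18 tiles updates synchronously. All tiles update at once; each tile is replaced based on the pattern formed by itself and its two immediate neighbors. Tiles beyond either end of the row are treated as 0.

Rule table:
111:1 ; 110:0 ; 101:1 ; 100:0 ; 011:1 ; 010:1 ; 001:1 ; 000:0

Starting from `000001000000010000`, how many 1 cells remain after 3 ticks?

4

tick 1: 000011000000110000
tick 2: 000110000001100000
tick 3: 001100000011000000
count of 1: 4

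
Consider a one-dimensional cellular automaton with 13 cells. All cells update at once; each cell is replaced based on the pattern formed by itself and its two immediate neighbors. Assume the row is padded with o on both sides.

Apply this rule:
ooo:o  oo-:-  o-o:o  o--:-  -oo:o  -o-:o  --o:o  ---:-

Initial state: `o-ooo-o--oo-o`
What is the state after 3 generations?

oo-oo-oo-oooo

-ooo-oo-oo-oo
ooo-oo-oo-ooo
oo-oo-oo-oooo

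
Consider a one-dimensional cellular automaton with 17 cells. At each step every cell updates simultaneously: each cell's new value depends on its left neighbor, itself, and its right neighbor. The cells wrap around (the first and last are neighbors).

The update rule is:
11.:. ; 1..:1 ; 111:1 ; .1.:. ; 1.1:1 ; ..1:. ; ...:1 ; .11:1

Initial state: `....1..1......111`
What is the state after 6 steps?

.1.1.111.11.111.1

111..1..11111.11.
11.1..1.1111.11.1
1.1.1..1111.11.11
.1.1.1.111.11.111
1.1.1.111.11.111.
.1.1.111.11.111.1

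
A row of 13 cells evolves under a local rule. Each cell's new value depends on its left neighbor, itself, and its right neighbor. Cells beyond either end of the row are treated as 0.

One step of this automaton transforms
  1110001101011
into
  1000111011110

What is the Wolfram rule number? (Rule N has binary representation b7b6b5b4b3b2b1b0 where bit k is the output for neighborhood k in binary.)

47

position 1: 111 → 0  (bit 7 = 0)
position 2: 110 → 0  (bit 6 = 0)
position 8: 101 → 1  (bit 5 = 1)
position 3: 100 → 0  (bit 4 = 0)
position 0: 011 → 1  (bit 3 = 1)
position 9: 010 → 1  (bit 2 = 1)
position 5: 001 → 1  (bit 1 = 1)
position 4: 000 → 1  (bit 0 = 1)
bits b7..b0 = 00101111 = 47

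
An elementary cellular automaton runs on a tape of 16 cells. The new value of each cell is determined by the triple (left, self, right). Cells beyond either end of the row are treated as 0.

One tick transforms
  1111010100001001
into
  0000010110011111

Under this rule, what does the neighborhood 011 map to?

0

At position 0 the neighborhood is 011; the next row has 0 there.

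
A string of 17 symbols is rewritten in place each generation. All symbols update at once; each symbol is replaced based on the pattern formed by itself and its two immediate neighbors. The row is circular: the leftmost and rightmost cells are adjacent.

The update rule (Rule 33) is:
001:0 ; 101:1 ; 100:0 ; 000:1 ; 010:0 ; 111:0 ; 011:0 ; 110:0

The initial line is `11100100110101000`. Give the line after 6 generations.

00000000001010010
11111111100100000
00000000000001110
11111111111100000
00000000000001110  (repeats generation 3; period 2)
generation 6: 11111111111100000

11111111111100000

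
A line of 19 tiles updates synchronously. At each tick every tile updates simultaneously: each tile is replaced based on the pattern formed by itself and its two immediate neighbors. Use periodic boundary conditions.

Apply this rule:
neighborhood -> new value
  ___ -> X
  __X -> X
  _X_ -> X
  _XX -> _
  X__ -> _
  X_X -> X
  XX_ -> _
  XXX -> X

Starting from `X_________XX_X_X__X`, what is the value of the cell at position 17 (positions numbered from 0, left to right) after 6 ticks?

__XXXXXXXX__XXXX_X_
XX_XXXXXX__X_XX_XX_
__X_XXXX__XXX__X__X
_XXX_XX__X_X__XX_XX
X_X_X___XXXX_X__X__
XXXXX_XX_XX_XX_XX_X
position 17 holds _

_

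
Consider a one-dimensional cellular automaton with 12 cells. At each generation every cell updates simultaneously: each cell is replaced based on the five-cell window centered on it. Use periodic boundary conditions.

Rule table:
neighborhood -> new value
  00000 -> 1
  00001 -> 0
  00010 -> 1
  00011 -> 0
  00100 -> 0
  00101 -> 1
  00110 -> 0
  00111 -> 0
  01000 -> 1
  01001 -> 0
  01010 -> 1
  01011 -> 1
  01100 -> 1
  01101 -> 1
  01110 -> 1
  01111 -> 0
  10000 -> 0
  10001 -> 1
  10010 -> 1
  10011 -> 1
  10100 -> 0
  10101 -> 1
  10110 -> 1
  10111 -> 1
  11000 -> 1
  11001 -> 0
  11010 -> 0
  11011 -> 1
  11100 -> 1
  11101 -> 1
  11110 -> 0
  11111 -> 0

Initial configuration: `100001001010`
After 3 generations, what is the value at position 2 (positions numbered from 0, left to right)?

1

010010011111
000100100001
111001010010
position 2 holds 1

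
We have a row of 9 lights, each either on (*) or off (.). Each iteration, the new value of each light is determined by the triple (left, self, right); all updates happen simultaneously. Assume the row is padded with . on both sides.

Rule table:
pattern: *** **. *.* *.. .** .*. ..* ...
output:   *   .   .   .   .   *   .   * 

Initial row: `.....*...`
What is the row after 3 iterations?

.....*.**

****.*.**
.**..*...
.....*.**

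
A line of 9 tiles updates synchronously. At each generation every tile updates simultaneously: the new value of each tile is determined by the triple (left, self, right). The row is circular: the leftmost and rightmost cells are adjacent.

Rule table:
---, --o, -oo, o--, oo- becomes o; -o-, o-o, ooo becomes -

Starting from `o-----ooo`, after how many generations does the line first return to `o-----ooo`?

2

ooooooo--
o-----ooo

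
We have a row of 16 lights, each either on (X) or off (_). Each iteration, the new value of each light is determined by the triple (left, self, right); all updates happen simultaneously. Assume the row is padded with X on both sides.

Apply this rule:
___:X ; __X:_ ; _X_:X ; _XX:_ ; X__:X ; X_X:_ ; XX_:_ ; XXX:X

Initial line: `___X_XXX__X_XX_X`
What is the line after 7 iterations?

_XX_X__X__X_X_X_

iteration 1: XX_X__X_X_X_____
iteration 2: X__XX_X_X_XXXXX_
iteration 3: _X____X_X__XXX__
iteration 4: _XXXX_X_XX__X_X_
iteration 5: __XX__X___X_X_X_
iteration 6: X___X_XXX_X_X_X_
iteration 7: _XX_X__X__X_X_X_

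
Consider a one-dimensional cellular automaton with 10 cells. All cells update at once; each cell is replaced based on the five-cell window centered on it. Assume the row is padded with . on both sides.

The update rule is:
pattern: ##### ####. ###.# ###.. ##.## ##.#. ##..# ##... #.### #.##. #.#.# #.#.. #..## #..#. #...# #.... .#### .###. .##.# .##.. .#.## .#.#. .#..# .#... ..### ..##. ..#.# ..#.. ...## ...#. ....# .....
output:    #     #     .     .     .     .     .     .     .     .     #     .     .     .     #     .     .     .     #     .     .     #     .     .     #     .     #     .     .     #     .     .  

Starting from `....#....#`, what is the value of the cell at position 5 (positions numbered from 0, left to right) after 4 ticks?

#

tick 1: ...#....#.
tick 2: ..#....#..
tick 3: .#....#...
tick 4: #....#....
position 5 holds #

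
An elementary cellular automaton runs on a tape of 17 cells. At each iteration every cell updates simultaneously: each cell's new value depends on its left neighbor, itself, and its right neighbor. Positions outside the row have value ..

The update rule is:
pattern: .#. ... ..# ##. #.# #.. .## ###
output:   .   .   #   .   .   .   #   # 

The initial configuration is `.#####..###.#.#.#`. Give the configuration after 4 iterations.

##..###..........

#####..###.......
####..###........
###..###.........
##..###..........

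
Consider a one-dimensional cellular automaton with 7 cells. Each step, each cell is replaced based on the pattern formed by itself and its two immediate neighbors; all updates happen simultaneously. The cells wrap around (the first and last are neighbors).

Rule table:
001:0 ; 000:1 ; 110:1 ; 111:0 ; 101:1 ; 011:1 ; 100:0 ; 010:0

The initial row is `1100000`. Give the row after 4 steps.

1101110
1111011
0001110
1101010

1101010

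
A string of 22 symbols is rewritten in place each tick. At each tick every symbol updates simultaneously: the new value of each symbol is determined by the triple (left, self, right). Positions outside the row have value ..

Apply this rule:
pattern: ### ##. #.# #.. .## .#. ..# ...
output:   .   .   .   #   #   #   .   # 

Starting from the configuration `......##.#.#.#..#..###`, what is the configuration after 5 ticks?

#####.#..#.#.##.##.#..
#.....##.#.#.#..#..###
#####.#..#.#.##.##.#..  (repeats tick 1; period 2)
tick 5: #####.#..#.#.##.##.#..

#####.#..#.#.##.##.#..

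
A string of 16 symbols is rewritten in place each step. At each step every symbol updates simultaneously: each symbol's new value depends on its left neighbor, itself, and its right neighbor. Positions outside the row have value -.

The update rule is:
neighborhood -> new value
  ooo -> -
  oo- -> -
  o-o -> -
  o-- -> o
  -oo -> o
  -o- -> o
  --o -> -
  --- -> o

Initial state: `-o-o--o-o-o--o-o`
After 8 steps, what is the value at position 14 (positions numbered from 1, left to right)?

o

-o-oo-o-o-oo-o-o
-o-o--o-o-o--o-o  (repeats step 0; period 2)
step 8: -o-o--o-o-o--o-o
position 14 holds o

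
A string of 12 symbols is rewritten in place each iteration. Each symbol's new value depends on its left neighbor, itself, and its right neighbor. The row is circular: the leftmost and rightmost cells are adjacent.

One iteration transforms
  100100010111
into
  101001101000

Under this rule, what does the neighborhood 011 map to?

At position 9 the neighborhood is 011; the next row has 0 there.

0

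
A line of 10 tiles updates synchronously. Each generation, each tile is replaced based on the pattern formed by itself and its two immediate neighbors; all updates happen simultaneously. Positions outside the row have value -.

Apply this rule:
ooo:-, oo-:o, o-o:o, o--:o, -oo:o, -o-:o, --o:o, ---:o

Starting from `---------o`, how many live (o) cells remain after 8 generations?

oooooooooo
o--------o
oooooooooo  (repeats generation 1; period 2)
generation 8: o--------o
count of o: 2

2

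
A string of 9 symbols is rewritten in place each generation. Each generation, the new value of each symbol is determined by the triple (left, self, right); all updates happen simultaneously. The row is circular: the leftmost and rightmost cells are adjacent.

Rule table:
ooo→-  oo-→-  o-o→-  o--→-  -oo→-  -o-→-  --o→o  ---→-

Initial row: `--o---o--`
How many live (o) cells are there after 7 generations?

-o---o---
o---o----
---o----o
--o----o-
-o----o--
o----o---
----o---o
count of o: 2

2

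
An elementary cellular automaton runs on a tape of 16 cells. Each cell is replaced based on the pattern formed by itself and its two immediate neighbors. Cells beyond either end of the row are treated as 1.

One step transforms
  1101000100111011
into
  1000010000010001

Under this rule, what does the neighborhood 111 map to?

At position 0 the neighborhood is 111; the next row has 1 there.

1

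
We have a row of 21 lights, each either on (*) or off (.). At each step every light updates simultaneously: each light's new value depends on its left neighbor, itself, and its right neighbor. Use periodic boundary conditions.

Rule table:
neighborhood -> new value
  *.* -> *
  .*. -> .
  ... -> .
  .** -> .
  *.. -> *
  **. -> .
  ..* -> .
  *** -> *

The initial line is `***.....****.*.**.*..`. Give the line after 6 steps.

.*.*.....**.*.*..*.*.
..*.*......*.*.*..*.*
*..*.*......*.*.*..*.
.*..*.*......*.*.*..*
*.*..*.*......*.*.*..
.*.*..*.*......*.*.*.

.*.*..*.*......*.*.*.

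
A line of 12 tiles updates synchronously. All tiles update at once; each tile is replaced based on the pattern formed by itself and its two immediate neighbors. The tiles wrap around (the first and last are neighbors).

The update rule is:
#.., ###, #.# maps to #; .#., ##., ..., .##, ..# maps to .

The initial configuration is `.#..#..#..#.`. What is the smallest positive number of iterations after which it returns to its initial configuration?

3

..#..#..#..#
#..#..#..#..
.#..#..#..#.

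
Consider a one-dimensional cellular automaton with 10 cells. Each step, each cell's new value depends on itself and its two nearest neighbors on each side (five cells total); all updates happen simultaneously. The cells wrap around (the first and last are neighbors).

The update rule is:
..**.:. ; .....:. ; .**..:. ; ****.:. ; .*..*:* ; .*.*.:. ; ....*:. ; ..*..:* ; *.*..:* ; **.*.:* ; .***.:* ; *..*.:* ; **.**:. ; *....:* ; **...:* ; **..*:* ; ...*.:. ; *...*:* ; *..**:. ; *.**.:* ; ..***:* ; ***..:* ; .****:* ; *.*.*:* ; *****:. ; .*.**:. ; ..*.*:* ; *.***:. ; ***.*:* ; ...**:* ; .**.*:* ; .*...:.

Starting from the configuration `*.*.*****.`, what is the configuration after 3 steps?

*.*..*..**
*******.**
......*..*

......*..*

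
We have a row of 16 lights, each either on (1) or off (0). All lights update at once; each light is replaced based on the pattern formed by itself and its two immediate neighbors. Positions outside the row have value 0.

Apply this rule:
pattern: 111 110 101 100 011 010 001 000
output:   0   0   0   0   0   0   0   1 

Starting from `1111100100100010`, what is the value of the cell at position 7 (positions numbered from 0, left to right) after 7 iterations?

0

iteration 1: 0000000000001000
iteration 2: 1111111111100011
iteration 3: 0000000000001000  (repeats iteration 1; period 2)
iteration 7: 0000000000001000
position 7 holds 0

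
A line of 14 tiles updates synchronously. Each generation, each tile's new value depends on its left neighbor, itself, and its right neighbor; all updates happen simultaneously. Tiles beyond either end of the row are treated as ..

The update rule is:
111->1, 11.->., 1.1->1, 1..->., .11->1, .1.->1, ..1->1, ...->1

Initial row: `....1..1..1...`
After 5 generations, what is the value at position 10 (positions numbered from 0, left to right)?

11111.11.11.11
1111.11.11.11.
111.11.11.11..
11.11.11.11..1
1.11.11.11..11
position 10 holds .

.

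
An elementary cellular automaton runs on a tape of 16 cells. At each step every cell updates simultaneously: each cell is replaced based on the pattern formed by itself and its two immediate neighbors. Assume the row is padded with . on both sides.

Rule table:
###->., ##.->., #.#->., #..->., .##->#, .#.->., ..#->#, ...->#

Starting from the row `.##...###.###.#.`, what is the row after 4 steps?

###..##...##..##

##..###...#.....
#..##...##..####
..##..###..##...
###..##...##..##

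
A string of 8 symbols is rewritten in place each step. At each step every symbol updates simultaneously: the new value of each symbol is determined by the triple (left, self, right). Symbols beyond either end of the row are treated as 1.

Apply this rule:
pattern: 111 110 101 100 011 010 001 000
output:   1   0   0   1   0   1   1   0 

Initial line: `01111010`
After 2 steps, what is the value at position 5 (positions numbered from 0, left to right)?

00110010
11001110
position 5 holds 1

1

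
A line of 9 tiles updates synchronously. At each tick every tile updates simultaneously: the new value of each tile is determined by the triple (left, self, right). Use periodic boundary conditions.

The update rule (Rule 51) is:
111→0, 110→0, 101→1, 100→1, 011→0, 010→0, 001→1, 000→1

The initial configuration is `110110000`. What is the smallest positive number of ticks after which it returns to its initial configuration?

2

001001111
110110000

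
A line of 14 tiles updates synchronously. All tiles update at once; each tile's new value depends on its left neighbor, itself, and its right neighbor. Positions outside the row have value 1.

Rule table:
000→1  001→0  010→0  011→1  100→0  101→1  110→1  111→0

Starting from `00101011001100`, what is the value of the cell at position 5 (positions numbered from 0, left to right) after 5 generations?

1

00010111001100
01001101001100
10001110001100
10101010101100
11010101011100
position 5 holds 1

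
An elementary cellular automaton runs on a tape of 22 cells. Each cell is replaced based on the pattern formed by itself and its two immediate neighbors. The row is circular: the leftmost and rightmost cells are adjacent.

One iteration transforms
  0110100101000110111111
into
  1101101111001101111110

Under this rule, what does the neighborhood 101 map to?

1

At position 0 the neighborhood is 101; the next row has 1 there.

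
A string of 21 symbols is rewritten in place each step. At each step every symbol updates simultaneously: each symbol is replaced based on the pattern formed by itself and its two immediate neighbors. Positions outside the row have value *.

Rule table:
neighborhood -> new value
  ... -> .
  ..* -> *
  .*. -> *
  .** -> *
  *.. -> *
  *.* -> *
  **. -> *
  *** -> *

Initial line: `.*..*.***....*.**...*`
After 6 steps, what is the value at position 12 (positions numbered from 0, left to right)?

*

**********..******.**
*********************
*********************  (fixed point — unchanged through step 6)
position 12 holds *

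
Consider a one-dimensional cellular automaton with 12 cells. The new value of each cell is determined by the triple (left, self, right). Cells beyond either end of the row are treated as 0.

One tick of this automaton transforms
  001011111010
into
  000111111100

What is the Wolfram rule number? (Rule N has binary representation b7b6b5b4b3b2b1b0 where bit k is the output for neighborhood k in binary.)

position 5: 111 → 1  (bit 7 = 1)
position 8: 110 → 1  (bit 6 = 1)
position 3: 101 → 1  (bit 5 = 1)
position 11: 100 → 0  (bit 4 = 0)
position 4: 011 → 1  (bit 3 = 1)
position 2: 010 → 0  (bit 2 = 0)
position 1: 001 → 0  (bit 1 = 0)
position 0: 000 → 0  (bit 0 = 0)
bits b7..b0 = 11101000 = 232

232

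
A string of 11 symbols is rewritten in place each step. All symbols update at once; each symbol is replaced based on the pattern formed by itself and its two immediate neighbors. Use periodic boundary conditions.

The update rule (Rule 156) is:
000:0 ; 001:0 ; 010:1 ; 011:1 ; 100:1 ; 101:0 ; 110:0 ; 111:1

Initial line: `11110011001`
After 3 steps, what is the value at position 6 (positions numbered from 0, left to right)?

1

step 1: 11101010101
step 2: 11001010101
step 3: 10101010101
position 6 holds 1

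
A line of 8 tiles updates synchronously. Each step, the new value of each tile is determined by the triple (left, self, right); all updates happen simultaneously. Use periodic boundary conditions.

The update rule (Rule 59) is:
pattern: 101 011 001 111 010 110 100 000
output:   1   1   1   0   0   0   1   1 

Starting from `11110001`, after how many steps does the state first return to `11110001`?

16

step 1: 00001111
step 2: 11111000
step 3: 10000111
step 4: 01111100
step 5: 11000011
step 6: 00111110
step 7: 11100001
step 8: 00011111
step 9: 11110000
step 10: 10001111
step 11: 01111000
step 12: 11000111
step 13: 00111100
step 14: 11100011
step 15: 00011110
step 16: 11110001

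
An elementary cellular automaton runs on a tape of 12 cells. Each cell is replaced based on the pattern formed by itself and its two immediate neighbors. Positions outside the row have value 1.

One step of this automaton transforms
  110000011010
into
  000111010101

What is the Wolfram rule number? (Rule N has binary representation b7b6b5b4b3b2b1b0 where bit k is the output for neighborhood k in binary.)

position 0: 111 → 0  (bit 7 = 0)
position 1: 110 → 0  (bit 6 = 0)
position 9: 101 → 1  (bit 5 = 1)
position 2: 100 → 0  (bit 4 = 0)
position 7: 011 → 1  (bit 3 = 1)
position 10: 010 → 0  (bit 2 = 0)
position 6: 001 → 0  (bit 1 = 0)
position 3: 000 → 1  (bit 0 = 1)
bits b7..b0 = 00101001 = 41

41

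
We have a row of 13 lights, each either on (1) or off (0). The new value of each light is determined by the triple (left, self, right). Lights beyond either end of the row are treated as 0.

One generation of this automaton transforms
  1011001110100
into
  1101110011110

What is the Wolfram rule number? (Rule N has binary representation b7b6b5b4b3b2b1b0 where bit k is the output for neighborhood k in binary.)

118

position 7: 111 → 0  (bit 7 = 0)
position 3: 110 → 1  (bit 6 = 1)
position 1: 101 → 1  (bit 5 = 1)
position 4: 100 → 1  (bit 4 = 1)
position 2: 011 → 0  (bit 3 = 0)
position 0: 010 → 1  (bit 2 = 1)
position 5: 001 → 1  (bit 1 = 1)
position 12: 000 → 0  (bit 0 = 0)
bits b7..b0 = 01110110 = 118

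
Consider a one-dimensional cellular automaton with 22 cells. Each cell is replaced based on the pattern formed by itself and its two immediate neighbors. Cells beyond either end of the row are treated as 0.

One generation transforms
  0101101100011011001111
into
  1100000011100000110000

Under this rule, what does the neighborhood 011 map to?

At position 3 the neighborhood is 011; the next row has 0 there.

0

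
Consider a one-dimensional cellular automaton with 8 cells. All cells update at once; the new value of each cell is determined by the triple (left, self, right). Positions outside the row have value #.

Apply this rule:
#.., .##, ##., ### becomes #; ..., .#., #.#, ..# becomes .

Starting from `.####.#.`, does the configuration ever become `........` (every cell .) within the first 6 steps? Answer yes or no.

no

.####...
.#####..
.######.
.######.  (fixed point — unchanged through step 6)
step 6 is .######., still not uniform .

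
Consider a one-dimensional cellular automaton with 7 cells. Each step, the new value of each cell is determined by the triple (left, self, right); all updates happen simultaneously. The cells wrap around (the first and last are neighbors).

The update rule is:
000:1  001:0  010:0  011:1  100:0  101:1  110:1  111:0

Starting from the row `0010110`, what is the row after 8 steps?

0110001

step 1: 1001110
step 2: 0001011
step 3: 0100111
step 4: 1000101
step 5: 1010011
step 6: 1100010
step 7: 1101001
step 8: 0110001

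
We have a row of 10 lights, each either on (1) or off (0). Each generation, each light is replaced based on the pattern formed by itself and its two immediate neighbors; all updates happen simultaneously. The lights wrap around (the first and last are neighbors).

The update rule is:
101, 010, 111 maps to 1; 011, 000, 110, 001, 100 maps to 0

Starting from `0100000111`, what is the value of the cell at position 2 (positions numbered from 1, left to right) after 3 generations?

1100000010
0000000011
0000000000
position 2 holds 0

0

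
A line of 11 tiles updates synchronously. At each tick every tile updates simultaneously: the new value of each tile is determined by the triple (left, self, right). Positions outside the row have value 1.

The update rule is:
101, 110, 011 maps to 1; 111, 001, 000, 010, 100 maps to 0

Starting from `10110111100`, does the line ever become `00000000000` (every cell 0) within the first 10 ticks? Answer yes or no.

yes

11111100100
00000100000
00000000000
all cells are 0 at tick 3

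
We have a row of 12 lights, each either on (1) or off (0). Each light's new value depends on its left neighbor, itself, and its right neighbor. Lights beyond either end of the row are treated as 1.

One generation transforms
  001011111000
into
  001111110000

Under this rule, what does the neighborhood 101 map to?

1

At position 3 the neighborhood is 101; the next row has 1 there.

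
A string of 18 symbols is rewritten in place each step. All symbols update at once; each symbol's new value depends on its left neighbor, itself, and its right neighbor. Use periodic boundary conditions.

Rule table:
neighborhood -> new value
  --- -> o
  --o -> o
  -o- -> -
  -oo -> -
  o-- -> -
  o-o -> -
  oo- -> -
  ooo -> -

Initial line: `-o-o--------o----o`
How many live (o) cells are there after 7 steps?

step 1: -----ooooooo--ooo-
step 2: ooooo--------o----
step 3: ------ooooooo--ooo
step 4: -ooooo--------o---
step 5: o------ooooooo--oo
step 6: --ooooo--------o--
step 7: oo------ooooooo--o
count of o: 10

10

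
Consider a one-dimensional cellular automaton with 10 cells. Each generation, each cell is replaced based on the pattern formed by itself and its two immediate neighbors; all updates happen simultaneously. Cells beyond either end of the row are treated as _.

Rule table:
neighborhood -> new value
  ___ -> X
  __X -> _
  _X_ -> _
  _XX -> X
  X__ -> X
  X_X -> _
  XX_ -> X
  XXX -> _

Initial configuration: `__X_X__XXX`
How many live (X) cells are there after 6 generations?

X____X_X_X
_XXX______
_X_XXXXXXX
___X_____X
XX__XXXX__
XXX_X__XXX
count of X: 7

7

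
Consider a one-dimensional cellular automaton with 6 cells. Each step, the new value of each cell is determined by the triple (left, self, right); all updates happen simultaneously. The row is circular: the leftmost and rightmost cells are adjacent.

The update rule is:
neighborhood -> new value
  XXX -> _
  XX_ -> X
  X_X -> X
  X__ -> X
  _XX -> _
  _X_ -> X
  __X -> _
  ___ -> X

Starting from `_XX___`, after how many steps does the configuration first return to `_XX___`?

__XXXX
X____X
XXXX__
___XX_
XX__XX
_XX___

6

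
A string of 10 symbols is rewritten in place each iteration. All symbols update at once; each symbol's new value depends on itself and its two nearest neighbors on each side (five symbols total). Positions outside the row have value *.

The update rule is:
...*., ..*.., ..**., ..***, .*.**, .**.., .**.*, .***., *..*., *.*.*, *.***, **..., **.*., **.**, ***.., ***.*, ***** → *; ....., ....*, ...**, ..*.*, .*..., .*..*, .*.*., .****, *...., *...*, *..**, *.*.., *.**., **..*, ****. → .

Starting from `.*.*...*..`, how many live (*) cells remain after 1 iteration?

4

**....**..
count of *: 4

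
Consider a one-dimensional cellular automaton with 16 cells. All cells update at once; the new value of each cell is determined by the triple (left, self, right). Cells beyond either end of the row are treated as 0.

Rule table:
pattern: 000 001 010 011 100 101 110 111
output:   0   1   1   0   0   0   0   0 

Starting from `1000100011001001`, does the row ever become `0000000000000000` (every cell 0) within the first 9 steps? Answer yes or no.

no

1001100100011011
1010001100100000
1010010001100000
1010110010000000
1010000110000000
1010001000000000
1010011000000000
1010100000000000
1010100000000000
step 9 is 1010100000000000, still not uniform 0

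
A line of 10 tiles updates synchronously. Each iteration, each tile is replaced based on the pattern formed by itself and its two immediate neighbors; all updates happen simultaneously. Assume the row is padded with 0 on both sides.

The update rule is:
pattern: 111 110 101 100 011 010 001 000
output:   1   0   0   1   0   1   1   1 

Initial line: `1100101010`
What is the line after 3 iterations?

0001111111

0011101011
1101001000
0001111111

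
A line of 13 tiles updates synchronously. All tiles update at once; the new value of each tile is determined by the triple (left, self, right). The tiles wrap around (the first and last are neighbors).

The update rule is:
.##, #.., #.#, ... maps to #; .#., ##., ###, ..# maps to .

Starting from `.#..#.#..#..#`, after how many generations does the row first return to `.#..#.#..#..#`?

#.#..#.#..#..
.#.#..#.#..#.
..#.#..#.#..#
#..#.#..#.#..
.#..#.#..#.#.
..#..#.#..#.#
#..#..#.#..#.
.#..#..#.#..#
#.#..#..#.#..
.#.#..#..#.#.
..#.#..#..#.#
#..#.#..#..#.
.#..#.#..#..#

13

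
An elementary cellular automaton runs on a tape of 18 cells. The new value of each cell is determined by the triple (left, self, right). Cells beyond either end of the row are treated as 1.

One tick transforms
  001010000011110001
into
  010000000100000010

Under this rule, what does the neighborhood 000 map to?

At position 6 the neighborhood is 000; the next row has 0 there.

0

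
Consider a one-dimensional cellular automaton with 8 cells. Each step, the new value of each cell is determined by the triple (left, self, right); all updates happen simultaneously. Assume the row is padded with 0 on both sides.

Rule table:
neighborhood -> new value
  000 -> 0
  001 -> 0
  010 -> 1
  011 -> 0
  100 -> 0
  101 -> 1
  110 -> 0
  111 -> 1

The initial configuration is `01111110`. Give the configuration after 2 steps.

00011000

step 1: 00111100
step 2: 00011000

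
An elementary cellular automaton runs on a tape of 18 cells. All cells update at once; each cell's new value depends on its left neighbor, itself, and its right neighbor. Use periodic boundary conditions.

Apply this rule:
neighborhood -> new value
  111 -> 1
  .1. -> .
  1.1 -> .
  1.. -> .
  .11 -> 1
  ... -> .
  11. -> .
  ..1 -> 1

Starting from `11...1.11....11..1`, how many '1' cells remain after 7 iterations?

1...1..1....11..11
...1..1....11..111
..1..1....11..111.
.1..1....11..111..
1..1....11..111...
..1....11..111...1
.1....11..111...1.
count of 1: 7

7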